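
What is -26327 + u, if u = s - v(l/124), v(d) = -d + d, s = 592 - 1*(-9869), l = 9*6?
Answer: -15866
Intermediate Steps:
l = 54
s = 10461 (s = 592 + 9869 = 10461)
v(d) = 0
u = 10461 (u = 10461 - 1*0 = 10461 + 0 = 10461)
-26327 + u = -26327 + 10461 = -15866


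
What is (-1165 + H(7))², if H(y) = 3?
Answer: 1350244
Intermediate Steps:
(-1165 + H(7))² = (-1165 + 3)² = (-1162)² = 1350244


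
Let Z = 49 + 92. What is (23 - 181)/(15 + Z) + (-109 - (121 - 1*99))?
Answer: -10297/78 ≈ -132.01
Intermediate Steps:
Z = 141
(23 - 181)/(15 + Z) + (-109 - (121 - 1*99)) = (23 - 181)/(15 + 141) + (-109 - (121 - 1*99)) = -158/156 + (-109 - (121 - 99)) = -158*1/156 + (-109 - 1*22) = -79/78 + (-109 - 22) = -79/78 - 131 = -10297/78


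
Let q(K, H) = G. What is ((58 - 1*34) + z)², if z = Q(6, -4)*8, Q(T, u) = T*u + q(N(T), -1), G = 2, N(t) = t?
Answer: 23104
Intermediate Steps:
q(K, H) = 2
Q(T, u) = 2 + T*u (Q(T, u) = T*u + 2 = 2 + T*u)
z = -176 (z = (2 + 6*(-4))*8 = (2 - 24)*8 = -22*8 = -176)
((58 - 1*34) + z)² = ((58 - 1*34) - 176)² = ((58 - 34) - 176)² = (24 - 176)² = (-152)² = 23104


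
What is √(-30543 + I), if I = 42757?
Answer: √12214 ≈ 110.52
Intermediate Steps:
√(-30543 + I) = √(-30543 + 42757) = √12214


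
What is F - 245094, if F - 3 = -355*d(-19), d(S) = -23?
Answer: -236926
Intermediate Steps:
F = 8168 (F = 3 - 355*(-23) = 3 + 8165 = 8168)
F - 245094 = 8168 - 245094 = -236926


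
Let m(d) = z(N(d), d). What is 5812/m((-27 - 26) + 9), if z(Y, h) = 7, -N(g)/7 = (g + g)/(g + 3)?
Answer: 5812/7 ≈ 830.29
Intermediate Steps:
N(g) = -14*g/(3 + g) (N(g) = -7*(g + g)/(g + 3) = -7*2*g/(3 + g) = -14*g/(3 + g))
m(d) = 7
5812/m((-27 - 26) + 9) = 5812/7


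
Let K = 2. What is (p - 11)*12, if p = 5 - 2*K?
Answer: -120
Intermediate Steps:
p = 1 (p = 5 - 2*2 = 5 - 4 = 1)
(p - 11)*12 = (1 - 11)*12 = -10*12 = -120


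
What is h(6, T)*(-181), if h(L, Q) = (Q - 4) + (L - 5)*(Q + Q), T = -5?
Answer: 3439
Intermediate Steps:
h(L, Q) = -4 + Q + 2*Q*(-5 + L) (h(L, Q) = (-4 + Q) + (-5 + L)*(2*Q) = (-4 + Q) + 2*Q*(-5 + L) = -4 + Q + 2*Q*(-5 + L))
h(6, T)*(-181) = (-4 - 9*(-5) + 2*6*(-5))*(-181) = (-4 + 45 - 60)*(-181) = -19*(-181) = 3439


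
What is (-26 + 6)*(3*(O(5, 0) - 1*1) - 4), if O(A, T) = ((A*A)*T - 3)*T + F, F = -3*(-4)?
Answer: -580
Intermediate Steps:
F = 12
O(A, T) = 12 + T*(-3 + T*A²) (O(A, T) = ((A*A)*T - 3)*T + 12 = (A²*T - 3)*T + 12 = (T*A² - 3)*T + 12 = (-3 + T*A²)*T + 12 = T*(-3 + T*A²) + 12 = 12 + T*(-3 + T*A²))
(-26 + 6)*(3*(O(5, 0) - 1*1) - 4) = (-26 + 6)*(3*((12 - 3*0 + 5²*0²) - 1*1) - 4) = -20*(3*((12 + 0 + 25*0) - 1) - 4) = -20*(3*((12 + 0 + 0) - 1) - 4) = -20*(3*(12 - 1) - 4) = -20*(3*11 - 4) = -20*(33 - 4) = -20*29 = -580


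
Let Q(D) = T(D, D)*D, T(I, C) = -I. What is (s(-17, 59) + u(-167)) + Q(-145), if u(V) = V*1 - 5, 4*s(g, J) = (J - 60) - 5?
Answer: -42397/2 ≈ -21199.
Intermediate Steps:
s(g, J) = -65/4 + J/4 (s(g, J) = ((J - 60) - 5)/4 = ((-60 + J) - 5)/4 = (-65 + J)/4 = -65/4 + J/4)
u(V) = -5 + V (u(V) = V - 5 = -5 + V)
Q(D) = -D² (Q(D) = (-D)*D = -D²)
(s(-17, 59) + u(-167)) + Q(-145) = ((-65/4 + (¼)*59) + (-5 - 167)) - 1*(-145)² = ((-65/4 + 59/4) - 172) - 1*21025 = (-3/2 - 172) - 21025 = -347/2 - 21025 = -42397/2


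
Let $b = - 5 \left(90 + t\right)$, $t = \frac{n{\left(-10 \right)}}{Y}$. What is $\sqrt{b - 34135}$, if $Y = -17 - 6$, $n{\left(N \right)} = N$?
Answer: $\frac{i \sqrt{18296615}}{23} \approx 185.98 i$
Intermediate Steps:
$Y = -23$ ($Y = -17 - 6 = -23$)
$t = \frac{10}{23}$ ($t = - \frac{10}{-23} = \left(-10\right) \left(- \frac{1}{23}\right) = \frac{10}{23} \approx 0.43478$)
$b = - \frac{10400}{23}$ ($b = - 5 \left(90 + \frac{10}{23}\right) = \left(-5\right) \frac{2080}{23} = - \frac{10400}{23} \approx -452.17$)
$\sqrt{b - 34135} = \sqrt{- \frac{10400}{23} - 34135} = \sqrt{- \frac{795505}{23}} = \frac{i \sqrt{18296615}}{23}$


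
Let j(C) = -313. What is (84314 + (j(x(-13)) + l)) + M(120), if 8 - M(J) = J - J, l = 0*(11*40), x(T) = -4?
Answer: 84009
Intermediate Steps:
l = 0 (l = 0*440 = 0)
M(J) = 8 (M(J) = 8 - (J - J) = 8 - 1*0 = 8 + 0 = 8)
(84314 + (j(x(-13)) + l)) + M(120) = (84314 + (-313 + 0)) + 8 = (84314 - 313) + 8 = 84001 + 8 = 84009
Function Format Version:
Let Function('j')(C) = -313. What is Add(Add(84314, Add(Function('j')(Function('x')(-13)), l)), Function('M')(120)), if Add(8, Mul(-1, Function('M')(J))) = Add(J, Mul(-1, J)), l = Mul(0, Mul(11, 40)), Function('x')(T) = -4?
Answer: 84009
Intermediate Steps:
l = 0 (l = Mul(0, 440) = 0)
Function('M')(J) = 8 (Function('M')(J) = Add(8, Mul(-1, Add(J, Mul(-1, J)))) = Add(8, Mul(-1, 0)) = Add(8, 0) = 8)
Add(Add(84314, Add(Function('j')(Function('x')(-13)), l)), Function('M')(120)) = Add(Add(84314, Add(-313, 0)), 8) = Add(Add(84314, -313), 8) = Add(84001, 8) = 84009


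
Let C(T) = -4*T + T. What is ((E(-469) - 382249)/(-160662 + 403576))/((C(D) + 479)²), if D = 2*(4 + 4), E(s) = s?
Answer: -27337/3223139111 ≈ -8.4815e-6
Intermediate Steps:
D = 16 (D = 2*8 = 16)
C(T) = -3*T
((E(-469) - 382249)/(-160662 + 403576))/((C(D) + 479)²) = ((-469 - 382249)/(-160662 + 403576))/((-3*16 + 479)²) = (-382718/242914)/((-48 + 479)²) = (-382718*1/242914)/(431²) = -27337/17351/185761 = -27337/17351*1/185761 = -27337/3223139111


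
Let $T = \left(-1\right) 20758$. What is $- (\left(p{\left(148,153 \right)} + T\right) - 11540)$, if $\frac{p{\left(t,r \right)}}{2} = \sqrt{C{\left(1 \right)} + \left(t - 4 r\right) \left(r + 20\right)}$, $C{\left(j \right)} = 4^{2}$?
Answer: $32298 - 16 i \sqrt{1254} \approx 32298.0 - 566.59 i$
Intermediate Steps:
$C{\left(j \right)} = 16$
$T = -20758$
$p{\left(t,r \right)} = 2 \sqrt{16 + \left(20 + r\right) \left(t - 4 r\right)}$ ($p{\left(t,r \right)} = 2 \sqrt{16 + \left(t - 4 r\right) \left(r + 20\right)} = 2 \sqrt{16 + \left(t - 4 r\right) \left(20 + r\right)} = 2 \sqrt{16 + \left(20 + r\right) \left(t - 4 r\right)}$)
$- (\left(p{\left(148,153 \right)} + T\right) - 11540) = - (\left(2 \sqrt{16 - 12240 - 4 \cdot 153^{2} + 20 \cdot 148 + 153 \cdot 148} - 20758\right) - 11540) = - (\left(2 \sqrt{16 - 12240 - 93636 + 2960 + 22644} - 20758\right) - 11540) = - (\left(2 \sqrt{-80256} - 20758\right) - 11540) = - (\left(2 \cdot 8 i \sqrt{1254} - 20758\right) - 11540) = - (\left(16 i \sqrt{1254} - 20758\right) - 11540) = - (\left(-20758 + 16 i \sqrt{1254}\right) - 11540) = - (-32298 + 16 i \sqrt{1254}) = 32298 - 16 i \sqrt{1254}$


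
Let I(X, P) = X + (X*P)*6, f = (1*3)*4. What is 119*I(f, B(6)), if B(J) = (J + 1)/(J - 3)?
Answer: 21420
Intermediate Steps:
B(J) = (1 + J)/(-3 + J)
f = 12 (f = 3*4 = 12)
I(X, P) = X + 6*P*X (I(X, P) = X + (P*X)*6 = X + 6*P*X)
119*I(f, B(6)) = 119*(12*(1 + 6*((1 + 6)/(-3 + 6)))) = 119*(12*(1 + 6*(7/3))) = 119*(12*(1 + 14)) = 119*(12*15) = 119*180 = 21420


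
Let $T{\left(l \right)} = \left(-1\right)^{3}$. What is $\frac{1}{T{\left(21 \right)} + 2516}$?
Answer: $\frac{1}{2515} \approx 0.00039761$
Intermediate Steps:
$T{\left(l \right)} = -1$
$\frac{1}{T{\left(21 \right)} + 2516} = \frac{1}{-1 + 2516} = \frac{1}{2515}$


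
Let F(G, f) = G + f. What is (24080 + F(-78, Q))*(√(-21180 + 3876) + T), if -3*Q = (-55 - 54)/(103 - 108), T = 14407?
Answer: 5185381847/15 + 719842*I*√4326/15 ≈ 3.4569e+8 + 3.1564e+6*I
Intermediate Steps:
Q = -109/15 (Q = -(-55 - 54)/(3*(103 - 108)) = -(-109)/(3*(-5)) = -(-109)*(-1)/(3*5) = -⅓*109/5 = -109/15 ≈ -7.2667)
(24080 + F(-78, Q))*(√(-21180 + 3876) + T) = (24080 + (-78 - 109/15))*(√(-21180 + 3876) + 14407) = (24080 - 1279/15)*(√(-17304) + 14407) = 359921*(2*I*√4326 + 14407)/15 = 359921*(14407 + 2*I*√4326)/15 = 5185381847/15 + 719842*I*√4326/15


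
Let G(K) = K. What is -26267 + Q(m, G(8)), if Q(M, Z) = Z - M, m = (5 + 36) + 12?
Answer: -26312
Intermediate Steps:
m = 53 (m = 41 + 12 = 53)
-26267 + Q(m, G(8)) = -26267 + (8 - 1*53) = -26267 + (8 - 53) = -26267 - 45 = -26312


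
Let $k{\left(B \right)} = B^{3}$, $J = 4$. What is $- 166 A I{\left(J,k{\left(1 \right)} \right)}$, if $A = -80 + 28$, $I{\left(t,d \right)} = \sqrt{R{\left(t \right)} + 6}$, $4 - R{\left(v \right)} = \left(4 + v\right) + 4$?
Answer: $8632 i \sqrt{2} \approx 12207.0 i$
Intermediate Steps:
$R{\left(v \right)} = -4 - v$ ($R{\left(v \right)} = 4 - \left(\left(4 + v\right) + 4\right) = 4 - \left(8 + v\right) = -4 - v$)
$I{\left(t,d \right)} = \sqrt{2 - t}$ ($I{\left(t,d \right)} = \sqrt{\left(-4 - t\right) + 6} = \sqrt{2 - t}$)
$A = -52$
$- 166 A I{\left(J,k{\left(1 \right)} \right)} = \left(-166\right) \left(-52\right) \sqrt{2 - 4} = 8632 \sqrt{2 - 4} = 8632 \sqrt{-2} = 8632 i \sqrt{2}$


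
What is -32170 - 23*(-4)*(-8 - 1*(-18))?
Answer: -31250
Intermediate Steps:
-32170 - 23*(-4)*(-8 - 1*(-18)) = -32170 - (-92)*(-8 + 18) = -32170 - (-92)*10 = -32170 - 1*(-920) = -32170 + 920 = -31250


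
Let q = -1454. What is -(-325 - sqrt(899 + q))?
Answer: 325 + I*sqrt(555) ≈ 325.0 + 23.558*I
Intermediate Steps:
-(-325 - sqrt(899 + q)) = -(-325 - sqrt(899 - 1454)) = -(-325 - sqrt(-555)) = -(-325 - I*sqrt(555)) = 325 + I*sqrt(555)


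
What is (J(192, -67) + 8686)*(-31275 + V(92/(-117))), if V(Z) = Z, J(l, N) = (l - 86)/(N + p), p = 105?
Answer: -271748723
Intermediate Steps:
J(l, N) = (-86 + l)/(105 + N) (J(l, N) = (l - 86)/(N + 105) = (-86 + l)/(105 + N))
(J(192, -67) + 8686)*(-31275 + V(92/(-117))) = ((-86 + 192)/(105 - 67) + 8686)*(-31275 + 92/(-117)) = (106/38 + 8686)*(-31275 + 92*(-1/117)) = ((1/38)*106 + 8686)*(-31275 - 92/117) = (53/19 + 8686)*(-3659267/117) = (165087/19)*(-3659267/117) = -271748723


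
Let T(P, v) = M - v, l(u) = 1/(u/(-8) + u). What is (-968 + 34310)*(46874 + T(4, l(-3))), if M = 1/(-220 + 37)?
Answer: 667352077550/427 ≈ 1.5629e+9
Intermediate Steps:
M = -1/183 (M = 1/(-183) = -1/183 ≈ -0.0054645)
l(u) = 8/(7*u) (l(u) = 1/(u*(-⅛) + u) = 1/(-u/8 + u) = 1/(7*u/8) = 8/(7*u))
T(P, v) = -1/183 - v
(-968 + 34310)*(46874 + T(4, l(-3))) = (-968 + 34310)*(46874 + (-1/183 - 8/(7*(-3)))) = 33342*(46874 + (-1/183 - 8*(-1)/(7*3))) = 33342*(46874 + (-1/183 - 1*(-8/21))) = 33342*(46874 + (-1/183 + 8/21)) = 33342*(46874 + 481/1281) = 33342*(60046075/1281) = 667352077550/427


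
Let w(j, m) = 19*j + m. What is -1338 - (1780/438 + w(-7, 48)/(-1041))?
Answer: -101993669/75993 ≈ -1342.1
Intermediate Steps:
w(j, m) = m + 19*j
-1338 - (1780/438 + w(-7, 48)/(-1041)) = -1338 - (1780/438 + (48 + 19*(-7))/(-1041)) = -1338 - (1780*(1/438) + (48 - 133)*(-1/1041)) = -1338 - (890/219 - 85*(-1/1041)) = -1338 - (890/219 + 85/1041) = -1338 - 1*315035/75993 = -1338 - 315035/75993 = -101993669/75993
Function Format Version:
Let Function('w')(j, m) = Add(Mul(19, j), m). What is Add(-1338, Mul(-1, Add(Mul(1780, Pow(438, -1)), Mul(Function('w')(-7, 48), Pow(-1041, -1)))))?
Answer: Rational(-101993669, 75993) ≈ -1342.1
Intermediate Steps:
Function('w')(j, m) = Add(m, Mul(19, j))
Add(-1338, Mul(-1, Add(Mul(1780, Pow(438, -1)), Mul(Function('w')(-7, 48), Pow(-1041, -1))))) = Add(-1338, Mul(-1, Add(Mul(1780, Pow(438, -1)), Mul(Add(48, Mul(19, -7)), Pow(-1041, -1))))) = Add(-1338, Mul(-1, Add(Mul(1780, Rational(1, 438)), Mul(Add(48, -133), Rational(-1, 1041))))) = Add(-1338, Mul(-1, Add(Rational(890, 219), Mul(-85, Rational(-1, 1041))))) = Add(-1338, Mul(-1, Add(Rational(890, 219), Rational(85, 1041)))) = Add(-1338, Mul(-1, Rational(315035, 75993))) = Add(-1338, Rational(-315035, 75993)) = Rational(-101993669, 75993)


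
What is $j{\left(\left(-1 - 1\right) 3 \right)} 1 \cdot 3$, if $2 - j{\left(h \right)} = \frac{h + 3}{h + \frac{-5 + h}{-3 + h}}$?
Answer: $\frac{177}{43} \approx 4.1163$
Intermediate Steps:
$j{\left(h \right)} = 2 - \frac{3 + h}{h + \frac{-5 + h}{-3 + h}}$ ($j{\left(h \right)} = 2 - \frac{h + 3}{h + \frac{-5 + h}{-3 + h}} = 2 - \frac{3 + h}{h + \frac{-5 + h}{-3 + h}}$)
$j{\left(\left(-1 - 1\right) 3 \right)} 1 \cdot 3 = \frac{1 - \left(\left(-1 - 1\right) 3\right)^{2} + 4 \left(-1 - 1\right) 3}{5 - \left(\left(-1 - 1\right) 3\right)^{2} + 2 \left(-1 - 1\right) 3} \cdot 1 \cdot 3 = \frac{1 - \left(\left(-2\right) 3\right)^{2} + 4 \left(\left(-2\right) 3\right)}{5 - \left(\left(-2\right) 3\right)^{2} + 2 \left(\left(-2\right) 3\right)} 1 \cdot 3 = \frac{1 - \left(-6\right)^{2} + 4 \left(-6\right)}{5 - \left(-6\right)^{2} + 2 \left(-6\right)} 1 \cdot 3 = \frac{1 - 36 - 24}{5 - 36 - 12} \cdot 1 \cdot 3 = \frac{1}{-43} \left(-59\right) 1 \cdot 3 = \left(- \frac{1}{43}\right) \left(-59\right) 1 \cdot 3 = \frac{59}{43} \cdot 1 \cdot 3 = \frac{59}{43} \cdot 3 = \frac{177}{43}$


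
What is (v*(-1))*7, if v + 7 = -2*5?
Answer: 119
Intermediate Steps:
v = -17 (v = -7 - 2*5 = -7 - 10 = -17)
(v*(-1))*7 = -17*(-1)*7 = 17*7 = 119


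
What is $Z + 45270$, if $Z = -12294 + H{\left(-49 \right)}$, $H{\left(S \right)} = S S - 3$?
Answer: $35374$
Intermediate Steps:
$H{\left(S \right)} = -3 + S^{2}$ ($H{\left(S \right)} = S^{2} - 3 = -3 + S^{2}$)
$Z = -9896$ ($Z = -12294 - \left(3 - \left(-49\right)^{2}\right) = -12294 + \left(-3 + 2401\right) = -12294 + 2398 = -9896$)
$Z + 45270 = -9896 + 45270 = 35374$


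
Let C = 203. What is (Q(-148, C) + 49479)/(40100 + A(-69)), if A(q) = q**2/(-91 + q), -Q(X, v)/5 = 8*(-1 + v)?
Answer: 6623840/6411239 ≈ 1.0332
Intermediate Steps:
Q(X, v) = 40 - 40*v (Q(X, v) = -40*(-1 + v) = -5*(-8 + 8*v) = 40 - 40*v)
A(q) = q**2/(-91 + q)
(Q(-148, C) + 49479)/(40100 + A(-69)) = ((40 - 40*203) + 49479)/(40100 + (-69)**2/(-91 - 69)) = ((40 - 8120) + 49479)/(40100 + 4761/(-160)) = (-8080 + 49479)/(40100 + 4761*(-1/160)) = 41399/(40100 - 4761/160) = 41399/(6411239/160) = 41399*(160/6411239) = 6623840/6411239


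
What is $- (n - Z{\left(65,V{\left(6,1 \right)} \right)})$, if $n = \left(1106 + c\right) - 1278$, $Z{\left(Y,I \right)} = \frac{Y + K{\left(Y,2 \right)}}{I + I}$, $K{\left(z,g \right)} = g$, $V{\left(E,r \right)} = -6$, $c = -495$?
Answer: $\frac{7937}{12} \approx 661.42$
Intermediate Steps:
$Z{\left(Y,I \right)} = \frac{2 + Y}{2 I}$ ($Z{\left(Y,I \right)} = \frac{Y + 2}{I + I} = \frac{2 + Y}{2 I}$)
$n = -667$ ($n = \left(1106 - 495\right) - 1278 = 611 - 1278 = -667$)
$- (n - Z{\left(65,V{\left(6,1 \right)} \right)}) = - (-667 - \frac{2 + 65}{2 \left(-6\right)}) = - (-667 - \frac{1}{2} \left(- \frac{1}{6}\right) 67) = - (-667 - - \frac{67}{12}) = - (-667 + \frac{67}{12}) = \left(-1\right) \left(- \frac{7937}{12}\right) = \frac{7937}{12}$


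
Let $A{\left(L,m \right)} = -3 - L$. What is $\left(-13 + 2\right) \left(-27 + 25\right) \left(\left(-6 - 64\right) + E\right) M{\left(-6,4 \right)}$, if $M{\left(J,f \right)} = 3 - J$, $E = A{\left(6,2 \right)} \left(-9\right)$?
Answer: $2178$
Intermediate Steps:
$E = 81$ ($E = \left(-3 - 6\right) \left(-9\right) = \left(-9\right) \left(-9\right) = 81$)
$\left(-13 + 2\right) \left(-27 + 25\right) \left(\left(-6 - 64\right) + E\right) M{\left(-6,4 \right)} = \left(-13 + 2\right) \left(-27 + 25\right) \left(\left(-6 - 64\right) + 81\right) \left(3 - -6\right) = \left(-11\right) \left(-2\right) \left(-70 + 81\right) \left(3 + 6\right) = 22 \cdot 11 \cdot 9 = 242 \cdot 9 = 2178$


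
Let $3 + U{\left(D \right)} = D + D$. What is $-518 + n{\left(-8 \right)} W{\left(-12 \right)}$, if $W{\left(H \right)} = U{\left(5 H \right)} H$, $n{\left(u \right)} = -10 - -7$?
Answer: $-4946$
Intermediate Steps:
$n{\left(u \right)} = -3$ ($n{\left(u \right)} = -10 + 7 = -3$)
$U{\left(D \right)} = -3 + 2 D$ ($U{\left(D \right)} = -3 + \left(D + D\right) = -3 + 2 D$)
$W{\left(H \right)} = H \left(-3 + 10 H\right)$ ($W{\left(H \right)} = \left(-3 + 2 \cdot 5 H\right) H = \left(-3 + 10 H\right) H = H \left(-3 + 10 H\right)$)
$-518 + n{\left(-8 \right)} W{\left(-12 \right)} = -518 - 3 \left(- 12 \left(-3 + 10 \left(-12\right)\right)\right) = -518 - 3 \left(- 12 \left(-3 - 120\right)\right) = -518 - 3 \left(\left(-12\right) \left(-123\right)\right) = -518 - 4428 = -4946$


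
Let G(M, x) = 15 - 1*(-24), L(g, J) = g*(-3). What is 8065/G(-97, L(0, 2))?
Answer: 8065/39 ≈ 206.79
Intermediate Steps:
L(g, J) = -3*g
G(M, x) = 39 (G(M, x) = 15 + 24 = 39)
8065/G(-97, L(0, 2)) = 8065/39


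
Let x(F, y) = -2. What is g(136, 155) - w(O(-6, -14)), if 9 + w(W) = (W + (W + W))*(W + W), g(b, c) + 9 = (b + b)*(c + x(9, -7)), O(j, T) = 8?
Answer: 41232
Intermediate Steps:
g(b, c) = -9 + 2*b*(-2 + c) (g(b, c) = -9 + (b + b)*(c - 2) = -9 + (2*b)*(-2 + c) = -9 + 2*b*(-2 + c))
w(W) = -9 + 6*W² (w(W) = -9 + (W + (W + W))*(W + W) = -9 + (W + 2*W)*(2*W) = -9 + (3*W)*(2*W) = -9 + 6*W²)
g(136, 155) - w(O(-6, -14)) = (-9 - 4*136 + 2*136*155) - (-9 + 6*8²) = (-9 - 544 + 42160) - (-9 + 6*64) = 41607 - (-9 + 384) = 41607 - 1*375 = 41607 - 375 = 41232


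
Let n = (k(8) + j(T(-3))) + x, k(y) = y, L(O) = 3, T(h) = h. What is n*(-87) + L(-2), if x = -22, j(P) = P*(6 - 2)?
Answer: 2265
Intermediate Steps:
j(P) = 4*P (j(P) = P*4 = 4*P)
n = -26 (n = (8 + 4*(-3)) - 22 = (8 - 12) - 22 = -4 - 22 = -26)
n*(-87) + L(-2) = -26*(-87) + 3 = 2262 + 3 = 2265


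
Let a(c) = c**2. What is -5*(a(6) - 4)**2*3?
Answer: -15360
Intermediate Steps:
-5*(a(6) - 4)**2*3 = -5*(6**2 - 4)**2*3 = -5*(36 - 4)**2*3 = -5*32**2*3 = -5*1024*3 = -5120*3 = -15360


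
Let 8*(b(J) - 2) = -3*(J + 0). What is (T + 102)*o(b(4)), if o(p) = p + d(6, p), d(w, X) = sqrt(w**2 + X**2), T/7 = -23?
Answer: -59/2 - 59*sqrt(145)/2 ≈ -384.73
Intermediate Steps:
T = -161 (T = 7*(-23) = -161)
d(w, X) = sqrt(X**2 + w**2)
b(J) = 2 - 3*J/8 (b(J) = 2 + (-3*(J + 0))/8 = 2 + (-3*J)/8 = 2 - 3*J/8)
o(p) = p + sqrt(36 + p**2) (o(p) = p + sqrt(p**2 + 6**2) = p + sqrt(p**2 + 36) = p + sqrt(36 + p**2))
(T + 102)*o(b(4)) = (-161 + 102)*((2 - 3/8*4) + sqrt(36 + (2 - 3/8*4)**2)) = -59*((2 - 3/2) + sqrt(36 + (2 - 3/2)**2)) = -59*(1/2 + sqrt(36 + (1/2)**2)) = -59*(1/2 + sqrt(36 + 1/4)) = -59*(1/2 + sqrt(145/4)) = -59*(1/2 + sqrt(145)/2) = -59/2 - 59*sqrt(145)/2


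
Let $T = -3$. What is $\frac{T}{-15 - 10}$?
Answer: $\frac{3}{25} \approx 0.12$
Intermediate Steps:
$\frac{T}{-15 - 10} = - \frac{3}{-15 - 10} = - \frac{3}{-25} = \left(-3\right) \left(- \frac{1}{25}\right) = \frac{3}{25}$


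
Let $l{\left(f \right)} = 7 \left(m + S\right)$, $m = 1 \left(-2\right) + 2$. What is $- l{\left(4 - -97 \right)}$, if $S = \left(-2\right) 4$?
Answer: $56$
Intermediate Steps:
$m = 0$ ($m = -2 + 2 = 0$)
$S = -8$
$l{\left(f \right)} = -56$ ($l{\left(f \right)} = 7 \left(0 - 8\right) = 7 \left(-8\right) = -56$)
$- l{\left(4 - -97 \right)} = \left(-1\right) \left(-56\right) = 56$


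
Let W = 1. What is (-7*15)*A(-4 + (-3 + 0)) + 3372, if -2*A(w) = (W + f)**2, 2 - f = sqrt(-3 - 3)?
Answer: 7059/2 - 315*I*sqrt(6) ≈ 3529.5 - 771.59*I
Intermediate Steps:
f = 2 - I*sqrt(6) (f = 2 - sqrt(-3 - 3) = 2 - sqrt(-6) = 2 - I*sqrt(6) ≈ 2.0 - 2.4495*I)
A(w) = -(3 - I*sqrt(6))**2/2 (A(w) = -(1 + (2 - I*sqrt(6)))**2/2 = -(3 - I*sqrt(6))**2/2)
(-7*15)*A(-4 + (-3 + 0)) + 3372 = (-7*15)*(-3/2 + 3*I*sqrt(6)) + 3372 = -105*(-3/2 + 3*I*sqrt(6)) + 3372 = (315/2 - 315*I*sqrt(6)) + 3372 = 7059/2 - 315*I*sqrt(6)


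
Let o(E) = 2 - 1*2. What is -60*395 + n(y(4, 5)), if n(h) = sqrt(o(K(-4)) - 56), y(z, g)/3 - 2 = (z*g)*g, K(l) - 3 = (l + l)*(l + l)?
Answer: -23700 + 2*I*sqrt(14) ≈ -23700.0 + 7.4833*I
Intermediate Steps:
K(l) = 3 + 4*l**2 (K(l) = 3 + (l + l)*(l + l) = 3 + (2*l)*(2*l) = 3 + 4*l**2)
y(z, g) = 6 + 3*z*g**2 (y(z, g) = 6 + 3*((z*g)*g) = 6 + 3*((g*z)*g) = 6 + 3*(z*g**2) = 6 + 3*z*g**2)
o(E) = 0 (o(E) = 2 - 2 = 0)
n(h) = 2*I*sqrt(14) (n(h) = sqrt(0 - 56) = sqrt(-56) = 2*I*sqrt(14))
-60*395 + n(y(4, 5)) = -60*395 + 2*I*sqrt(14) = -23700 + 2*I*sqrt(14)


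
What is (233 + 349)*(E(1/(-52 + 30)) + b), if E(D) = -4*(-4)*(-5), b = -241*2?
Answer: -327084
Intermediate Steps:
b = -482
E(D) = -80 (E(D) = 16*(-5) = -80)
(233 + 349)*(E(1/(-52 + 30)) + b) = (233 + 349)*(-80 - 482) = 582*(-562) = -327084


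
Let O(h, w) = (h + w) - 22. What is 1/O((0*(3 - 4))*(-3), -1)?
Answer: -1/23 ≈ -0.043478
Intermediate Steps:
O(h, w) = -22 + h + w
1/O((0*(3 - 4))*(-3), -1) = 1/(-22 + (0*(3 - 4))*(-3) - 1) = 1/(-22 + (0*(-1))*(-3) - 1) = 1/(-22 + 0*(-3) - 1) = 1/(-22 + 0 - 1) = 1/(-23) = -1/23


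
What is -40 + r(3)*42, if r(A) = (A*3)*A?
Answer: 1094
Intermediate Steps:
r(A) = 3*A² (r(A) = (3*A)*A = 3*A²)
-40 + r(3)*42 = -40 + (3*3²)*42 = -40 + (3*9)*42 = -40 + 27*42 = -40 + 1134 = 1094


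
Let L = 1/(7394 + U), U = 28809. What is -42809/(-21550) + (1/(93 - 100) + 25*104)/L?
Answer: 14198398755013/150850 ≈ 9.4123e+7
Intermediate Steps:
L = 1/36203 (L = 1/(7394 + 28809) = 1/36203 ≈ 2.7622e-5)
-42809/(-21550) + (1/(93 - 100) + 25*104)/L = -42809/(-21550) + (1/(93 - 100) + 25*104)/(1/36203) = -42809*(-1/21550) + (1/(-7) + 2600)*36203 = 42809/21550 + (-⅐ + 2600)*36203 = 42809/21550 + (18199/7)*36203 = 42809/21550 + 658858397/7 = 14198398755013/150850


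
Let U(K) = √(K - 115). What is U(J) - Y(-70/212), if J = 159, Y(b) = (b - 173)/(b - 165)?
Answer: -18373/17525 + 2*√11 ≈ 5.5849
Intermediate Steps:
Y(b) = (-173 + b)/(-165 + b)
U(K) = √(-115 + K)
U(J) - Y(-70/212) = √(-115 + 159) - (-173 - 70/212)/(-165 - 70/212) = √44 - (-173 - 70*1/212)/(-165 - 70*1/212) = 2*√11 - (-173 - 35/106)/(-165 - 35/106) = 2*√11 - (-18373)/((-17525/106)*106) = 2*√11 - (-106)*(-18373)/(17525*106) = 2*√11 - 1*18373/17525 = 2*√11 - 18373/17525 = -18373/17525 + 2*√11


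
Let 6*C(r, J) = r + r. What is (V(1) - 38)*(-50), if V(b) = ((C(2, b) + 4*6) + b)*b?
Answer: 1850/3 ≈ 616.67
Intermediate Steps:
C(r, J) = r/3 (C(r, J) = (r + r)/6 = (2*r)/6 = r/3)
V(b) = b*(74/3 + b) (V(b) = (((⅓)*2 + 4*6) + b)*b = ((⅔ + 24) + b)*b = (74/3 + b)*b = b*(74/3 + b))
(V(1) - 38)*(-50) = ((⅓)*1*(74 + 3*1) - 38)*(-50) = ((⅓)*1*(74 + 3) - 38)*(-50) = ((⅓)*1*77 - 38)*(-50) = (77/3 - 38)*(-50) = -37/3*(-50) = 1850/3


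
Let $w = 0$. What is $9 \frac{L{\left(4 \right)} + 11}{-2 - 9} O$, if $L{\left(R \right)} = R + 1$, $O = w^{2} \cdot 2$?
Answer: $0$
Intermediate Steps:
$O = 0$ ($O = 0^{2} \cdot 2 = 0 \cdot 2 = 0$)
$L{\left(R \right)} = 1 + R$
$9 \frac{L{\left(4 \right)} + 11}{-2 - 9} O = 9 \frac{\left(1 + 4\right) + 11}{-2 - 9} \cdot 0 = 9 \frac{5 + 11}{-11} \cdot 0 = 9 \cdot 16 \left(- \frac{1}{11}\right) 0 = 9 \left(- \frac{16}{11}\right) 0 = \left(- \frac{144}{11}\right) 0 = 0$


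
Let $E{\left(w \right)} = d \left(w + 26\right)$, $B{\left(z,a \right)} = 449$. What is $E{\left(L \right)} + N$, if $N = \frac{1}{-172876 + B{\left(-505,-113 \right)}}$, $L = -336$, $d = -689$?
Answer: $\frac{36828682929}{172427} \approx 2.1359 \cdot 10^{5}$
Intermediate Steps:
$E{\left(w \right)} = -17914 - 689 w$ ($E{\left(w \right)} = - 689 \left(w + 26\right) = - 689 \left(26 + w\right) = -17914 - 689 w$)
$N = - \frac{1}{172427}$ ($N = \frac{1}{-172876 + 449} = \frac{1}{-172427} = - \frac{1}{172427} \approx -5.7996 \cdot 10^{-6}$)
$E{\left(L \right)} + N = \left(-17914 - -231504\right) - \frac{1}{172427} = \left(-17914 + 231504\right) - \frac{1}{172427} = 213590 - \frac{1}{172427} = \frac{36828682929}{172427}$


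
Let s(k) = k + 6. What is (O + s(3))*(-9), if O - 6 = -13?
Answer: -18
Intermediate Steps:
O = -7 (O = 6 - 13 = -7)
s(k) = 6 + k
(O + s(3))*(-9) = (-7 + (6 + 3))*(-9) = (-7 + 9)*(-9) = 2*(-9) = -18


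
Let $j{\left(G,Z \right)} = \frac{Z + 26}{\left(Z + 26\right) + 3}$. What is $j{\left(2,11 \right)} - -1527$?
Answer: $\frac{61117}{40} \approx 1527.9$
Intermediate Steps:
$j{\left(G,Z \right)} = \frac{26 + Z}{29 + Z}$ ($j{\left(G,Z \right)} = \frac{26 + Z}{\left(26 + Z\right) + 3} = \frac{26 + Z}{29 + Z}$)
$j{\left(2,11 \right)} - -1527 = \frac{26 + 11}{29 + 11} - -1527 = \frac{1}{40} \cdot 37 + 1527 = \frac{37}{40} + 1527 = \frac{61117}{40}$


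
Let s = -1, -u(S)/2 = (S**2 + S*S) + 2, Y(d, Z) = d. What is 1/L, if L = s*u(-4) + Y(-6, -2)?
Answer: 1/62 ≈ 0.016129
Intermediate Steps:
u(S) = -4 - 4*S**2 (u(S) = -2*((S**2 + S*S) + 2) = -2*((S**2 + S**2) + 2) = -2*(2*S**2 + 2) = -2*(2 + 2*S**2) = -4 - 4*S**2)
L = 62 (L = -(-4 - 4*(-4)**2) - 6 = -(-4 - 4*16) - 6 = -(-4 - 64) - 6 = -1*(-68) - 6 = 68 - 6 = 62)
1/L = 1/62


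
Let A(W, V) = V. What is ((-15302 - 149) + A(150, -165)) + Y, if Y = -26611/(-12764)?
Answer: -199296013/12764 ≈ -15614.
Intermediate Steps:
Y = 26611/12764 (Y = -26611*(-1/12764) = 26611/12764 ≈ 2.0848)
((-15302 - 149) + A(150, -165)) + Y = ((-15302 - 149) - 165) + 26611/12764 = (-15451 - 165) + 26611/12764 = -15616 + 26611/12764 = -199296013/12764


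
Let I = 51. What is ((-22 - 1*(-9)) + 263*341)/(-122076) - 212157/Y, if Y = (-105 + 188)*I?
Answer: -1459936169/28708206 ≈ -50.854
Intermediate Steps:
Y = 4233 (Y = (-105 + 188)*51 = 83*51 = 4233)
((-22 - 1*(-9)) + 263*341)/(-122076) - 212157/Y = ((-22 - 1*(-9)) + 263*341)/(-122076) - 212157/4233 = ((-22 + 9) + 89683)*(-1/122076) - 212157*1/4233 = (-13 + 89683)*(-1/122076) - 70719/1411 = 89670*(-1/122076) - 70719/1411 = -14945/20346 - 70719/1411 = -1459936169/28708206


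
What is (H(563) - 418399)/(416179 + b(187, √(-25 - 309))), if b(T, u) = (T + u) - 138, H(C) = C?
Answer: -86957521304/86622874159 + 208918*I*√334/86622874159 ≈ -1.0039 + 4.4077e-5*I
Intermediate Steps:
b(T, u) = -138 + T + u
(H(563) - 418399)/(416179 + b(187, √(-25 - 309))) = (563 - 418399)/(416179 + (-138 + 187 + √(-25 - 309))) = -417836/(416179 + (-138 + 187 + √(-334))) = -417836/(416179 + (-138 + 187 + I*√334)) = -417836/(416179 + (49 + I*√334)) = -417836/(416228 + I*√334)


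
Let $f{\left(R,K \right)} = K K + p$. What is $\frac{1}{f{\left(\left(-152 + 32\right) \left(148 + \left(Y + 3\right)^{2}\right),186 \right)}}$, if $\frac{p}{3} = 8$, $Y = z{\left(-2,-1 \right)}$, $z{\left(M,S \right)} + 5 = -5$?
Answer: $\frac{1}{34620} \approx 2.8885 \cdot 10^{-5}$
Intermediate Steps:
$z{\left(M,S \right)} = -10$ ($z{\left(M,S \right)} = -5 - 5 = -10$)
$Y = -10$
$p = 24$ ($p = 3 \cdot 8 = 24$)
$f{\left(R,K \right)} = 24 + K^{2}$ ($f{\left(R,K \right)} = K K + 24 = K^{2} + 24 = 24 + K^{2}$)
$\frac{1}{f{\left(\left(-152 + 32\right) \left(148 + \left(Y + 3\right)^{2}\right),186 \right)}} = \frac{1}{24 + 186^{2}} = \frac{1}{24 + 34596} = \frac{1}{34620}$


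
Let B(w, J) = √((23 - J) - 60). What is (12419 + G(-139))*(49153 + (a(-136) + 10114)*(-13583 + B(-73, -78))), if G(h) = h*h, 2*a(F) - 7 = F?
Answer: -4331024742570 + 318971130*√41 ≈ -4.3290e+12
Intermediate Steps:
a(F) = 7/2 + F/2
B(w, J) = √(-37 - J)
G(h) = h²
(12419 + G(-139))*(49153 + (a(-136) + 10114)*(-13583 + B(-73, -78))) = (12419 + (-139)²)*(49153 + ((7/2 + (½)*(-136)) + 10114)*(-13583 + √(-37 - 1*(-78)))) = (12419 + 19321)*(49153 + ((7/2 - 68) + 10114)*(-13583 + √(-37 + 78))) = 31740*(49153 + (-129/2 + 10114)*(-13583 + √41)) = 31740*(49153 + 20099*(-13583 + √41)/2) = 31740*(49153 + (-273004717/2 + 20099*√41/2)) = 31740*(-272906411/2 + 20099*√41/2) = -4331024742570 + 318971130*√41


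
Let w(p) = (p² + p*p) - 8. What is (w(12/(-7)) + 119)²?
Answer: 32798529/2401 ≈ 13660.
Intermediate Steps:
w(p) = -8 + 2*p² (w(p) = (p² + p²) - 8 = 2*p² - 8 = -8 + 2*p²)
(w(12/(-7)) + 119)² = ((-8 + 2*(12/(-7))²) + 119)² = ((-8 + 2*(12*(-⅐))²) + 119)² = ((-8 + 2*(-12/7)²) + 119)² = ((-8 + 2*(144/49)) + 119)² = ((-8 + 288/49) + 119)² = (-104/49 + 119)² = (5727/49)² = 32798529/2401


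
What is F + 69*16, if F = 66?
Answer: 1170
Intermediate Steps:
F + 69*16 = 66 + 69*16 = 66 + 1104 = 1170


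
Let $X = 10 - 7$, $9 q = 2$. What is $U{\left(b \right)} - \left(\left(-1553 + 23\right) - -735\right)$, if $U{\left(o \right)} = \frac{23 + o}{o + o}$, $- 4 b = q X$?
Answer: $\frac{1453}{2} \approx 726.5$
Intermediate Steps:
$q = \frac{2}{9}$ ($q = \frac{1}{9} \cdot 2 = \frac{2}{9} \approx 0.22222$)
$X = 3$
$b = - \frac{1}{6}$ ($b = - \frac{\frac{2}{9} \cdot 3}{4} = \left(- \frac{1}{4}\right) \frac{2}{3} = - \frac{1}{6} \approx -0.16667$)
$U{\left(o \right)} = \frac{23 + o}{2 o}$
$U{\left(b \right)} - \left(\left(-1553 + 23\right) - -735\right) = \frac{23 - \frac{1}{6}}{2 \left(- \frac{1}{6}\right)} - \left(\left(-1553 + 23\right) - -735\right) = \frac{1}{2} \left(-6\right) \frac{137}{6} - \left(-1530 + 735\right) = - \frac{137}{2} - -795 = - \frac{137}{2} + 795 = \frac{1453}{2}$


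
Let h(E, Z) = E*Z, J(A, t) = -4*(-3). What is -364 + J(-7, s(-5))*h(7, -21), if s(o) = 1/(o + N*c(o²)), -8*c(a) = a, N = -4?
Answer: -2128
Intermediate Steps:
c(a) = -a/8
s(o) = 1/(o + o²/2) (s(o) = 1/(o - (-1)*o²/2) = 1/(o + o²/2))
J(A, t) = 12
-364 + J(-7, s(-5))*h(7, -21) = -364 + 12*(7*(-21)) = -364 + 12*(-147) = -364 - 1764 = -2128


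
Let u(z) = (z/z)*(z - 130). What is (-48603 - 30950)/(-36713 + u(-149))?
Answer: 79553/36992 ≈ 2.1505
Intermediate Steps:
u(z) = -130 + z (u(z) = 1*(-130 + z) = -130 + z)
(-48603 - 30950)/(-36713 + u(-149)) = (-48603 - 30950)/(-36713 + (-130 - 149)) = -79553/(-36713 - 279) = -79553/(-36992) = -79553*(-1/36992) = 79553/36992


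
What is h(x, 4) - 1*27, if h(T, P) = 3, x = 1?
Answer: -24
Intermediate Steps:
h(x, 4) - 1*27 = 3 - 1*27 = 3 - 27 = -24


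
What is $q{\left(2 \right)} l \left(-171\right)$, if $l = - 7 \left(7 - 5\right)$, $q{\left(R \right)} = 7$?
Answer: $16758$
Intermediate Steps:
$l = -14$ ($l = \left(-7\right) 2 = -14$)
$q{\left(2 \right)} l \left(-171\right) = 7 \left(-14\right) \left(-171\right) = \left(-98\right) \left(-171\right) = 16758$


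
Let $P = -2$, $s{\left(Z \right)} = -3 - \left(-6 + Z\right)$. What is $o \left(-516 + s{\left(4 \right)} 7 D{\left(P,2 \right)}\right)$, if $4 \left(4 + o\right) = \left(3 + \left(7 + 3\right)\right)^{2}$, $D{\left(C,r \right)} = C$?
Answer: $- \frac{38403}{2} \approx -19202.0$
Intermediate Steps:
$s{\left(Z \right)} = 3 - Z$
$o = \frac{153}{4}$ ($o = -4 + \frac{\left(3 + \left(7 + 3\right)\right)^{2}}{4} = -4 + \frac{\left(3 + 10\right)^{2}}{4} = -4 + \frac{13^{2}}{4} = -4 + \frac{1}{4} \cdot 169 = -4 + \frac{169}{4} = \frac{153}{4} \approx 38.25$)
$o \left(-516 + s{\left(4 \right)} 7 D{\left(P,2 \right)}\right) = \frac{153 \left(-516 + \left(3 - 4\right) 7 \left(-2\right)\right)}{4} = \frac{153 \left(-516 + \left(-1\right) 7 \left(-2\right)\right)}{4} = \frac{153 \left(-516 - -14\right)}{4} = \frac{153 \left(-516 + 14\right)}{4} = \frac{153}{4} \left(-502\right) = - \frac{38403}{2}$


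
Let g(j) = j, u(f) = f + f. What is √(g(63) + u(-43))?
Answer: I*√23 ≈ 4.7958*I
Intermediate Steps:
u(f) = 2*f
√(g(63) + u(-43)) = √(63 + 2*(-43)) = √(63 - 86) = √(-23) = I*√23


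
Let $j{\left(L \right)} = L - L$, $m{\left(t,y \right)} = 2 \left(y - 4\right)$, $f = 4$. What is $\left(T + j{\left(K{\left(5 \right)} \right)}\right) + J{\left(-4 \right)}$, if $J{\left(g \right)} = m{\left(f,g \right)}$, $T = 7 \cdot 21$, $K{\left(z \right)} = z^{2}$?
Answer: $131$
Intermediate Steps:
$m{\left(t,y \right)} = -8 + 2 y$ ($m{\left(t,y \right)} = 2 \left(-4 + y\right) = -8 + 2 y$)
$T = 147$
$J{\left(g \right)} = -8 + 2 g$
$j{\left(L \right)} = 0$
$\left(T + j{\left(K{\left(5 \right)} \right)}\right) + J{\left(-4 \right)} = \left(147 + 0\right) + \left(-8 + 2 \left(-4\right)\right) = 147 - 16 = 131$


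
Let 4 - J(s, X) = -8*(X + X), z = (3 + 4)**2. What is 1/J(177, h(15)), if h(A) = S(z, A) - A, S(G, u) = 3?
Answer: -1/188 ≈ -0.0053191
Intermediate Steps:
z = 49 (z = 7**2 = 49)
h(A) = 3 - A
J(s, X) = 4 + 16*X (J(s, X) = 4 - (-8)*(X + X) = 4 - (-8)*2*X = 4 - (-16)*X = 4 + 16*X)
1/J(177, h(15)) = 1/(4 + 16*(3 - 1*15)) = 1/(4 + 16*(3 - 15)) = 1/(4 + 16*(-12)) = 1/(4 - 192) = 1/(-188) = -1/188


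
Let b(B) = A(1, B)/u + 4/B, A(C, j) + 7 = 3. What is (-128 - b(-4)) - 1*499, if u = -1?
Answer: -630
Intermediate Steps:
A(C, j) = -4 (A(C, j) = -7 + 3 = -4)
b(B) = 4 + 4/B (b(B) = -4/(-1) + 4/B = -4*(-1) + 4/B = 4 + 4/B)
(-128 - b(-4)) - 1*499 = (-128 - (4 + 4/(-4))) - 1*499 = (-128 - (4 + 4*(-¼))) - 499 = (-128 - (4 - 1)) - 499 = (-128 - 1*3) - 499 = (-128 - 3) - 499 = -131 - 499 = -630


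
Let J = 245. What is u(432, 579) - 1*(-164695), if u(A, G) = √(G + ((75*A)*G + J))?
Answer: 164695 + 2*√4690106 ≈ 1.6903e+5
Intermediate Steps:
u(A, G) = √(245 + G + 75*A*G) (u(A, G) = √(G + ((75*A)*G + 245)) = √(G + (75*A*G + 245)) = √(G + (245 + 75*A*G)) = √(245 + G + 75*A*G))
u(432, 579) - 1*(-164695) = √(245 + 579 + 75*432*579) - 1*(-164695) = √(245 + 579 + 18759600) + 164695 = √18760424 + 164695 = 2*√4690106 + 164695 = 164695 + 2*√4690106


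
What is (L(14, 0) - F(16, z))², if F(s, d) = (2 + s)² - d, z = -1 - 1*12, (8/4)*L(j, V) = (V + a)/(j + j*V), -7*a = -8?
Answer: 272613121/2401 ≈ 1.1354e+5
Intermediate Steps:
a = 8/7 (a = -⅐*(-8) = 8/7 ≈ 1.1429)
L(j, V) = (8/7 + V)/(2*(j + V*j)) (L(j, V) = ((V + 8/7)/(j + j*V))/2 = ((8/7 + V)/(j + V*j))/2 = (8/7 + V)/(2*(j + V*j)))
z = -13 (z = -1 - 12 = -13)
(L(14, 0) - F(16, z))² = ((1/14)*(8 + 7*0)/(14*(1 + 0)) - ((2 + 16)² - 1*(-13)))² = ((1/14)*(1/14)*(8 + 0)/1 - (18² + 13))² = ((1/14)*(1/14)*1*8 - (324 + 13))² = (2/49 - 1*337)² = (2/49 - 337)² = (-16511/49)² = 272613121/2401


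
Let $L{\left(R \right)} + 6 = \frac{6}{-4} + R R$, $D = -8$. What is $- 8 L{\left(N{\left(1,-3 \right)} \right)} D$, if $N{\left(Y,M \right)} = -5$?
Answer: $1120$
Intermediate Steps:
$L{\left(R \right)} = - \frac{15}{2} + R^{2}$ ($L{\left(R \right)} = -6 + \left(\frac{6}{-4} + R R\right) = -6 + \left(6 \left(- \frac{1}{4}\right) + R^{2}\right) = -6 + \left(- \frac{3}{2} + R^{2}\right) = - \frac{15}{2} + R^{2}$)
$- 8 L{\left(N{\left(1,-3 \right)} \right)} D = - 8 \left(- \frac{15}{2} + \left(-5\right)^{2}\right) \left(-8\right) = - 8 \left(- \frac{15}{2} + 25\right) \left(-8\right) = \left(-8\right) \frac{35}{2} \left(-8\right) = \left(-140\right) \left(-8\right) = 1120$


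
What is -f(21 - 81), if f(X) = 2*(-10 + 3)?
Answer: 14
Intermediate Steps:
f(X) = -14 (f(X) = 2*(-7) = -14)
-f(21 - 81) = -1*(-14) = 14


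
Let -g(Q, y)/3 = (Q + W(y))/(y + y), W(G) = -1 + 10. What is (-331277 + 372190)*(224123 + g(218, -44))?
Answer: 806947760065/88 ≈ 9.1699e+9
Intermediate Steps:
W(G) = 9
g(Q, y) = -3*(9 + Q)/(2*y) (g(Q, y) = -3*(Q + 9)/(y + y) = -3*(9 + Q)/(2*y))
(-331277 + 372190)*(224123 + g(218, -44)) = (-331277 + 372190)*(224123 + (3/2)*(-9 - 1*218)/(-44)) = 40913*(224123 + (3/2)*(-1/44)*(-9 - 218)) = 40913*(224123 + (3/2)*(-1/44)*(-227)) = 40913*(224123 + 681/88) = 40913*(19723505/88) = 806947760065/88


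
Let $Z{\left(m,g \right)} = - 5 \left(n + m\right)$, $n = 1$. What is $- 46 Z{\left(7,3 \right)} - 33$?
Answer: $1807$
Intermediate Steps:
$Z{\left(m,g \right)} = -5 - 5 m$ ($Z{\left(m,g \right)} = - 5 \left(1 + m\right) = -5 - 5 m$)
$- 46 Z{\left(7,3 \right)} - 33 = - 46 \left(-5 - 35\right) - 33 = \left(-46\right) \left(-40\right) - 33 = 1840 - 33 = 1807$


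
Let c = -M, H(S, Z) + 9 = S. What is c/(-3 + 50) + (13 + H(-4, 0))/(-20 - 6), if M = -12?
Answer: 12/47 ≈ 0.25532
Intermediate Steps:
H(S, Z) = -9 + S
c = 12 (c = -1*(-12) = 12)
c/(-3 + 50) + (13 + H(-4, 0))/(-20 - 6) = 12/(-3 + 50) + (13 + (-9 - 4))/(-20 - 6) = 12/47 + (13 - 13)/(-26) = (1/47)*12 + 0*(-1/26) = 12/47 + 0 = 12/47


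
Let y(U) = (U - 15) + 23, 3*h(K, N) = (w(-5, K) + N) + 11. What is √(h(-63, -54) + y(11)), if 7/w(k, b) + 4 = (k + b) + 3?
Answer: √22057/69 ≈ 2.1524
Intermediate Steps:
w(k, b) = 7/(-1 + b + k) (w(k, b) = 7/(-4 + ((k + b) + 3)) = 7/(-4 + ((b + k) + 3)) = 7/(-4 + (3 + b + k)) = 7/(-1 + b + k))
h(K, N) = 11/3 + N/3 + 7/(3*(-6 + K)) (h(K, N) = ((7/(-1 + K - 5) + N) + 11)/3 = ((7/(-6 + K) + N) + 11)/3 = ((N + 7/(-6 + K)) + 11)/3 = (11 + N + 7/(-6 + K))/3 = 11/3 + N/3 + 7/(3*(-6 + K)))
y(U) = 8 + U (y(U) = (-15 + U) + 23 = 8 + U)
√(h(-63, -54) + y(11)) = √((7 + (-6 - 63)*(11 - 54))/(3*(-6 - 63)) + (8 + 11)) = √((⅓)*(7 - 69*(-43))/(-69) + 19) = √((⅓)*(-1/69)*(7 + 2967) + 19) = √((⅓)*(-1/69)*2974 + 19) = √(-2974/207 + 19) = √(959/207) = √22057/69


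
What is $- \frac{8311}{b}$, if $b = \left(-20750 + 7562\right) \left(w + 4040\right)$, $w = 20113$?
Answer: $\frac{8311}{318529764} \approx 2.6092 \cdot 10^{-5}$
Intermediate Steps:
$b = -318529764$ ($b = \left(-20750 + 7562\right) \left(20113 + 4040\right) = \left(-13188\right) 24153 = -318529764$)
$- \frac{8311}{b} = - \frac{8311}{-318529764} = - \frac{8311 \left(-1\right)}{318529764} = \left(-1\right) \left(- \frac{8311}{318529764}\right) = \frac{8311}{318529764}$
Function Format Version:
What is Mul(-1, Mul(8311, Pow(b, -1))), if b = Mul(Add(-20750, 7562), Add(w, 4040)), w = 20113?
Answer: Rational(8311, 318529764) ≈ 2.6092e-5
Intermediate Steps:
b = -318529764 (b = Mul(Add(-20750, 7562), Add(20113, 4040)) = Mul(-13188, 24153) = -318529764)
Mul(-1, Mul(8311, Pow(b, -1))) = Mul(-1, Mul(8311, Pow(-318529764, -1))) = Mul(-1, Mul(8311, Rational(-1, 318529764))) = Mul(-1, Rational(-8311, 318529764)) = Rational(8311, 318529764)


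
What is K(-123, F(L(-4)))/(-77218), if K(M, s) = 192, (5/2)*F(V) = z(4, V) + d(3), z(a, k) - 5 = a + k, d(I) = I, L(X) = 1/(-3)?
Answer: -96/38609 ≈ -0.0024865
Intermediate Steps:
L(X) = -⅓
z(a, k) = 5 + a + k (z(a, k) = 5 + (a + k) = 5 + a + k)
F(V) = 24/5 + 2*V/5 (F(V) = 2*((5 + 4 + V) + 3)/5 = 2*((9 + V) + 3)/5 = 2*(12 + V)/5 = 24/5 + 2*V/5)
K(-123, F(L(-4)))/(-77218) = 192/(-77218) = 192*(-1/77218) = -96/38609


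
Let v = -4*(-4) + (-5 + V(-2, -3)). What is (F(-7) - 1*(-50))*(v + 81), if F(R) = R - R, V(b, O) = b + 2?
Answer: 4600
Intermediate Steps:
V(b, O) = 2 + b
F(R) = 0
v = 11 (v = -4*(-4) + (-5 + (2 - 2)) = 16 + (-5 + 0) = 16 - 5 = 11)
(F(-7) - 1*(-50))*(v + 81) = (0 - 1*(-50))*(11 + 81) = (0 + 50)*92 = 50*92 = 4600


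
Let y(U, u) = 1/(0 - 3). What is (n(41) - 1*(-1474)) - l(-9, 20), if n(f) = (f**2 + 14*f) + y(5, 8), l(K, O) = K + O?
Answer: 11153/3 ≈ 3717.7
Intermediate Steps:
y(U, u) = -1/3 (y(U, u) = 1/(-3) = -1/3)
n(f) = -1/3 + f**2 + 14*f (n(f) = (f**2 + 14*f) - 1/3 = -1/3 + f**2 + 14*f)
(n(41) - 1*(-1474)) - l(-9, 20) = ((-1/3 + 41**2 + 14*41) - 1*(-1474)) - (-9 + 20) = ((-1/3 + 1681 + 574) + 1474) - 1*11 = (6764/3 + 1474) - 11 = 11186/3 - 11 = 11153/3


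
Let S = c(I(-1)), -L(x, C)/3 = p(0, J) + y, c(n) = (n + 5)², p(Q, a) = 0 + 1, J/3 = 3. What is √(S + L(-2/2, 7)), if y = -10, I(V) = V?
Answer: √43 ≈ 6.5574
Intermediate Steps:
J = 9 (J = 3*3 = 9)
p(Q, a) = 1
c(n) = (5 + n)²
L(x, C) = 27 (L(x, C) = -3*(1 - 10) = -3*(-9) = 27)
S = 16 (S = (5 - 1)² = 4² = 16)
√(S + L(-2/2, 7)) = √(16 + 27) = √43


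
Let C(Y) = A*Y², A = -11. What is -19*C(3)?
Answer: 1881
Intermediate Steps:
C(Y) = -11*Y²
-19*C(3) = -(-209)*3² = -(-209)*9 = -19*(-99) = 1881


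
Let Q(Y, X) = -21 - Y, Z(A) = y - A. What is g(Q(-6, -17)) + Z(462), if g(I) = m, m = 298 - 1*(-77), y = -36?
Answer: -123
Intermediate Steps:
Z(A) = -36 - A
m = 375 (m = 298 + 77 = 375)
g(I) = 375
g(Q(-6, -17)) + Z(462) = 375 + (-36 - 1*462) = 375 + (-36 - 462) = 375 - 498 = -123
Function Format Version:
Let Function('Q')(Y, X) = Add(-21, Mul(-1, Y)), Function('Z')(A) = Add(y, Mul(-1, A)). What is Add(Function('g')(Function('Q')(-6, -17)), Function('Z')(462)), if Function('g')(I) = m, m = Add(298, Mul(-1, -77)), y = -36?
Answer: -123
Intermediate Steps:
Function('Z')(A) = Add(-36, Mul(-1, A))
m = 375 (m = Add(298, 77) = 375)
Function('g')(I) = 375
Add(Function('g')(Function('Q')(-6, -17)), Function('Z')(462)) = Add(375, Add(-36, Mul(-1, 462))) = Add(375, Add(-36, -462)) = Add(375, -498) = -123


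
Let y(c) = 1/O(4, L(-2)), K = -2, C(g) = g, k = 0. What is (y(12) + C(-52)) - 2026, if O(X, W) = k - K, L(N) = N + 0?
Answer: -4155/2 ≈ -2077.5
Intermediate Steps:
L(N) = N
O(X, W) = 2 (O(X, W) = 0 - 1*(-2) = 0 + 2 = 2)
y(c) = ½ (y(c) = 1/2 = ½)
(y(12) + C(-52)) - 2026 = (½ - 52) - 2026 = -103/2 - 2026 = -4155/2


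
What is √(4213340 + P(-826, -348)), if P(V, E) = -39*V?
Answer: √4245554 ≈ 2060.5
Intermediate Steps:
√(4213340 + P(-826, -348)) = √(4213340 - 39*(-826)) = √(4213340 + 32214) = √4245554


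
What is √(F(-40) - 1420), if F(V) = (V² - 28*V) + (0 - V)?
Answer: 2*√335 ≈ 36.606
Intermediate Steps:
F(V) = V² - 29*V (F(V) = (V² - 28*V) - V = V² - 29*V)
√(F(-40) - 1420) = √(-40*(-29 - 40) - 1420) = √(-40*(-69) - 1420) = √(2760 - 1420) = √1340 = 2*√335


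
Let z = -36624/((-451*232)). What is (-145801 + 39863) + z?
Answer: -1385558524/13079 ≈ -1.0594e+5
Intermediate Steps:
z = 4578/13079 (z = -36624/(-104632) = -36624*(-1/104632) = 4578/13079 ≈ 0.35003)
(-145801 + 39863) + z = (-145801 + 39863) + 4578/13079 = -105938 + 4578/13079 = -1385558524/13079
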